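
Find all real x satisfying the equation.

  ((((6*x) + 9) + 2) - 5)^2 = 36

Step 1. [((((6*x) + 9) + 2) - 5)^2 = 36] LHS squared, RHS 36 ≥ 0: apply √ (±) ⇒ sqrt: (((6*x) + 9) + 2) - 5 = 6 or -6.
Step 2. [(((6*x) + 9) + 2) - 5 = 6 or -6] -5 is outermost — add 5 both sides ⇒ sub: ((6*x) + 9) + 2 = 11 or -1.
Step 3. [((6*x) + 9) + 2 = 11 or -1] subtract 2: x sits inside (… + 2), so sub: (6*x) + 9 = 9 or -3.
Step 4. [(6*x) + 9 = 9 or -3] the outer +9 inverts by subtracting 9, so sub: 6*x = 0 or -12.
Step 5. [6*x = 0 or -12] 6·(inner) — divide through by 6. So div: x = 0 or -2.

Answer: x ∈ {-2, 0}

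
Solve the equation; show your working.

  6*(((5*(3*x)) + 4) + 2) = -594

Step 1. [6*(((5*(3*x)) + 4) + 2) = -594] divide by the outer 6. So div: ((5*(3*x)) + 4) + 2 = -99.
Step 2. [((5*(3*x)) + 4) + 2 = -99] peel the +2: subtract 2 from each side. So sub: (5*(3*x)) + 4 = -101.
Step 3. [(5*(3*x)) + 4 = -101] the outer +4 inverts by subtracting 4, so sub: 5*(3*x) = -105.
Step 4. [5*(3*x) = -105] LHS = 5·(…); ÷5 both sides. So div: 3*x = -21.
Step 5. [3*x = -21] 3 out front; divide by 3. So div: x = -7.

Answer: x ∈ {-7}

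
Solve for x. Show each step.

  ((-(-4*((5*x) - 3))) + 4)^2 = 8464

Step 1. [((-(-4*((5*x) - 3))) + 4)^2 = 8464] √ both sides: 8464 ≥ 0 gives two branches. So sqrt: (-(-4*((5*x) - 3))) + 4 = 92 or -92.
Step 2. [(-(-4*((5*x) - 3))) + 4 = 92 or -92] subtract 4: x sits inside (… + 4) ⇒ sub: -(-4*((5*x) - 3)) = 88 or -96.
Step 3. [-(-4*((5*x) - 3)) = 88 or -96] LHS negated; negate both sides ⇒ neg: -4*((5*x) - 3) = -88 or 96.
Step 4. [-4*((5*x) - 3) = -88 or 96] -4·(inner) — divide through by -4 ⇒ div: (5*x) - 3 = 22 or -24.
Step 5. [(5*x) - 3 = 22 or -24] peel the -3: add 3 from each side ⇒ sub: 5*x = 25 or -21.
Step 6. [5*x = 25 or -21] 5 out front; divide by 5, so div: x = 5 or -21/5.

Answer: x ∈ {-21/5, 5}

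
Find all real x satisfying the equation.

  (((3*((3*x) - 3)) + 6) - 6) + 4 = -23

Step 1. [(((3*((3*x) - 3)) + 6) - 6) + 4 = -23] 4 comes off first (subtract 4) ⇒ sub: ((3*((3*x) - 3)) + 6) - 6 = -27.
Step 2. [((3*((3*x) - 3)) + 6) - 6 = -27] 6 comes off first (add 6), so sub: (3*((3*x) - 3)) + 6 = -21.
Step 3. [(3*((3*x) - 3)) + 6 = -21] 3 divides every term; factor it out, so factor: ((3*x) - 3) + 2 = -7.
Step 4. [((3*x) - 3) + 2 = -7] subtract 2: x sits inside (… + 2), so sub: (3*x) - 3 = -9.
Step 5. [(3*x) - 3 = -9] common factor 3 (LHS and -9) — divide through, so factor: x - 1 = -3.
Step 6. [x - 1 = -3] -1 is outermost — add 1 both sides, so sub: x = -2.

Answer: x ∈ {-2}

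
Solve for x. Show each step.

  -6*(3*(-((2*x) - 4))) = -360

Step 1. [-6*(3*(-((2*x) - 4))) = -360] -6 out front; divide by -6, so div: 3*(-((2*x) - 4)) = 60.
Step 2. [3*(-((2*x) - 4)) = 60] leading coefficient 3: divide by 3. So div: -((2*x) - 4) = 20.
Step 3. [-((2*x) - 4) = 20] LHS negated; negate both sides ⇒ neg: (2*x) - 4 = -20.
Step 4. [(2*x) - 4 = -20] peel the -4: add 4 from each side, so sub: 2*x = -16.
Step 5. [2*x = -16] LHS = 2·(…); ÷2 both sides ⇒ div: x = -8.

Answer: x ∈ {-8}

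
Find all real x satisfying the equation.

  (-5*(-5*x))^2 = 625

Step 1. [(-5*(-5*x))^2 = 625] √ both sides: 625 ≥ 0 gives two branches, so sqrt: -5*(-5*x) = 25 or -25.
Step 2. [-5*(-5*x) = 25 or -25] divide by the outer -5, so div: -5*x = -5 or 5.
Step 3. [-5*x = -5 or 5] LHS = -5·(…); ÷-5 both sides. So div: x = 1 or -1.

Answer: x ∈ {-1, 1}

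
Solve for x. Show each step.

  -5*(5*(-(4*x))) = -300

Step 1. [-5*(5*(-(4*x))) = -300] -5 out front; divide by -5. So div: 5*(-(4*x)) = 60.
Step 2. [5*(-(4*x)) = 60] divide by the outer 5 ⇒ div: -(4*x) = 12.
Step 3. [-(4*x) = 12] LHS negated; negate both sides ⇒ neg: 4*x = -12.
Step 4. [4*x = -12] leading coefficient 4: divide by 4, so div: x = -3.

Answer: x ∈ {-3}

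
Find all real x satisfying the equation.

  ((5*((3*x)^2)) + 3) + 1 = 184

Step 1. [((5*((3*x)^2)) + 3) + 1 = 184] +1 is outermost — subtract 1 both sides ⇒ sub: (5*((3*x)^2)) + 3 = 183.
Step 2. [(5*((3*x)^2)) + 3 = 183] +3 is outermost — subtract 3 both sides, so sub: 5*((3*x)^2) = 180.
Step 3. [5*((3*x)^2) = 180] leading coefficient 5: divide by 5, so div: (3*x)^2 = 36.
Step 4. [(3*x)^2 = 36] LHS squared, RHS 36 ≥ 0: apply √ (±), so sqrt: 3*x = 6 or -6.
Step 5. [3*x = 6 or -6] 3 out front; divide by 3 ⇒ div: x = 2 or -2.

Answer: x ∈ {-2, 2}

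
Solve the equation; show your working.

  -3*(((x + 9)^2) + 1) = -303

Step 1. [-3*(((x + 9)^2) + 1) = -303] LHS = -3·(…); ÷-3 both sides. So div: ((x + 9)^2) + 1 = 101.
Step 2. [((x + 9)^2) + 1 = 101] peel the +1: subtract 1 from each side. So sub: (x + 9)^2 = 100.
Step 3. [(x + 9)^2 = 100] LHS squared, RHS 100 ≥ 0: apply √ (±). So sqrt: x + 9 = 10 or -10.
Step 4. [x + 9 = 10 or -10] +9 is outermost — subtract 9 both sides ⇒ sub: x = 1 or -19.

Answer: x ∈ {-19, 1}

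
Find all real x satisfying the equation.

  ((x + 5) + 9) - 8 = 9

Step 1. [((x + 5) + 9) - 8 = 9] add 8: x sits inside (… - 8) ⇒ sub: (x + 5) + 9 = 17.
Step 2. [(x + 5) + 9 = 17] 9 comes off first (subtract 9) ⇒ sub: x + 5 = 8.
Step 3. [x + 5 = 8] 5 comes off first (subtract 5) ⇒ sub: x = 3.

Answer: x ∈ {3}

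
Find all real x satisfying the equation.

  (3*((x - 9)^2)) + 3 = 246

Step 1. [(3*((x - 9)^2)) + 3 = 246] 3 divides every term; factor it out ⇒ factor: ((x - 9)^2) + 1 = 82.
Step 2. [((x - 9)^2) + 1 = 82] the outer +1 inverts by subtracting 1. So sub: (x - 9)^2 = 81.
Step 3. [(x - 9)^2 = 81] 81 ≥ 0, LHS is (·)² — take ±√ ⇒ sqrt: x - 9 = 9 or -9.
Step 4. [x - 9 = 9 or -9] peel the -9: add 9 from each side. So sub: x = 18 or 0.

Answer: x ∈ {0, 18}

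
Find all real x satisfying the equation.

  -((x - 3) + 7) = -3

Step 1. [-((x - 3) + 7) = -3] LHS negated; negate both sides. So neg: (x - 3) + 7 = 3.
Step 2. [(x - 3) + 7 = 3] 7 comes off first (subtract 7), so sub: x - 3 = -4.
Step 3. [x - 3 = -4] peel the -3: add 3 from each side. So sub: x = -1.

Answer: x ∈ {-1}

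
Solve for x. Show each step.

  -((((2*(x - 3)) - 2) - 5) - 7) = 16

Step 1. [-((((2*(x - 3)) - 2) - 5) - 7) = 16] leading − — multiply by −1 ⇒ neg: (((2*(x - 3)) - 2) - 5) - 7 = -16.
Step 2. [(((2*(x - 3)) - 2) - 5) - 7 = -16] peel the -7: add 7 from each side. So sub: ((2*(x - 3)) - 2) - 5 = -9.
Step 3. [((2*(x - 3)) - 2) - 5 = -9] the outer -5 inverts by adding 5. So sub: (2*(x - 3)) - 2 = -4.
Step 4. [(2*(x - 3)) - 2 = -4] 2 comes off first (add 2) ⇒ sub: 2*(x - 3) = -2.
Step 5. [2*(x - 3) = -2] LHS = 2·(…); ÷2 both sides, so div: x - 3 = -1.
Step 6. [x - 3 = -1] -3 is outermost — add 3 both sides, so sub: x = 2.

Answer: x ∈ {2}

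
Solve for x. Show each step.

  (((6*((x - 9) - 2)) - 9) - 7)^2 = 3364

Step 1. [(((6*((x - 9) - 2)) - 9) - 7)^2 = 3364] 3364 ≥ 0, LHS is (·)² — take ±√ ⇒ sqrt: ((6*((x - 9) - 2)) - 9) - 7 = 58 or -58.
Step 2. [((6*((x - 9) - 2)) - 9) - 7 = 58 or -58] the outer -7 inverts by adding 7. So sub: (6*((x - 9) - 2)) - 9 = 65 or -51.
Step 3. [(6*((x - 9) - 2)) - 9 = 65 or -51] 9 comes off first (add 9) ⇒ sub: 6*((x - 9) - 2) = 74 or -42.
Step 4. [6*((x - 9) - 2) = 74 or -42] LHS = 6·(…); ÷6 both sides ⇒ div: (x - 9) - 2 = 37/3 or -7.
Step 5. [(x - 9) - 2 = 37/3 or -7] -2 is outermost — add 2 both sides, so sub: x - 9 = 43/3 or -5.
Step 6. [x - 9 = 43/3 or -5] add 9: x sits inside (… - 9). So sub: x = 70/3 or 4.

Answer: x ∈ {4, 70/3}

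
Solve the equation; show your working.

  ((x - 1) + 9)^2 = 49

Step 1. [((x - 1) + 9)^2 = 49] LHS squared, RHS 49 ≥ 0: apply √ (±) ⇒ sqrt: (x - 1) + 9 = 7 or -7.
Step 2. [(x - 1) + 9 = 7 or -7] subtract 9: x sits inside (… + 9). So sub: x - 1 = -2 or -16.
Step 3. [x - 1 = -2 or -16] -1 is outermost — add 1 both sides ⇒ sub: x = -1 or -15.

Answer: x ∈ {-15, -1}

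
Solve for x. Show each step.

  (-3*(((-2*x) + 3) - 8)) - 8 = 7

Step 1. [(-3*(((-2*x) + 3) - 8)) - 8 = 7] peel the -8: add 8 from each side ⇒ sub: -3*(((-2*x) + 3) - 8) = 15.
Step 2. [-3*(((-2*x) + 3) - 8) = 15] -3·(inner) — divide through by -3 ⇒ div: ((-2*x) + 3) - 8 = -5.
Step 3. [((-2*x) + 3) - 8 = -5] the outer -8 inverts by adding 8 ⇒ sub: (-2*x) + 3 = 3.
Step 4. [(-2*x) + 3 = 3] +3 is outermost — subtract 3 both sides. So sub: -2*x = 0.
Step 5. [-2*x = 0] -2 out front; divide by -2, so div: x = 0.

Answer: x ∈ {0}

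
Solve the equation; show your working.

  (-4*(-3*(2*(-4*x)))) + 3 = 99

Step 1. [(-4*(-3*(2*(-4*x)))) + 3 = 99] the outer +3 inverts by subtracting 3. So sub: -4*(-3*(2*(-4*x))) = 96.
Step 2. [-4*(-3*(2*(-4*x))) = 96] -4·(inner) — divide through by -4, so div: -3*(2*(-4*x)) = -24.
Step 3. [-3*(2*(-4*x)) = -24] -3 out front; divide by -3 ⇒ div: 2*(-4*x) = 8.
Step 4. [2*(-4*x) = 8] leading coefficient 2: divide by 2. So div: -4*x = 4.
Step 5. [-4*x = 4] divide by the outer -4, so div: x = -1.

Answer: x ∈ {-1}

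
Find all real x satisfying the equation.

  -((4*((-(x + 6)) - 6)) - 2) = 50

Step 1. [-((4*((-(x + 6)) - 6)) - 2) = 50] LHS negated; negate both sides, so neg: (4*((-(x + 6)) - 6)) - 2 = -50.
Step 2. [(4*((-(x + 6)) - 6)) - 2 = -50] the outer -2 inverts by adding 2. So sub: 4*((-(x + 6)) - 6) = -48.
Step 3. [4*((-(x + 6)) - 6) = -48] leading coefficient 4: divide by 4, so div: (-(x + 6)) - 6 = -12.
Step 4. [(-(x + 6)) - 6 = -12] -6 is outermost — add 6 both sides ⇒ sub: -(x + 6) = -6.
Step 5. [-(x + 6) = -6] leading − — multiply by −1 ⇒ neg: x + 6 = 6.
Step 6. [x + 6 = 6] subtract 6: x sits inside (… + 6), so sub: x = 0.

Answer: x ∈ {0}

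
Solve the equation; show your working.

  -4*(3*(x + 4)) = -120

Step 1. [-4*(3*(x + 4)) = -120] divide by the outer -4, so div: 3*(x + 4) = 30.
Step 2. [3*(x + 4) = 30] LHS = 3·(…); ÷3 both sides, so div: x + 4 = 10.
Step 3. [x + 4 = 10] 4 comes off first (subtract 4), so sub: x = 6.

Answer: x ∈ {6}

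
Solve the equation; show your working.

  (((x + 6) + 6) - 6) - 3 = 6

Step 1. [(((x + 6) + 6) - 6) - 3 = 6] peel the -3: add 3 from each side ⇒ sub: ((x + 6) + 6) - 6 = 9.
Step 2. [((x + 6) + 6) - 6 = 9] the outer -6 inverts by adding 6. So sub: (x + 6) + 6 = 15.
Step 3. [(x + 6) + 6 = 15] peel the +6: subtract 6 from each side ⇒ sub: x + 6 = 9.
Step 4. [x + 6 = 9] the outer +6 inverts by subtracting 6 ⇒ sub: x = 3.

Answer: x ∈ {3}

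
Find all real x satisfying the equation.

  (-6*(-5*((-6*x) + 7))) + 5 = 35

Step 1. [(-6*(-5*((-6*x) + 7))) + 5 = 35] subtract 5: x sits inside (… + 5). So sub: -6*(-5*((-6*x) + 7)) = 30.
Step 2. [-6*(-5*((-6*x) + 7)) = 30] LHS = -6·(…); ÷-6 both sides ⇒ div: -5*((-6*x) + 7) = -5.
Step 3. [-5*((-6*x) + 7) = -5] divide by the outer -5, so div: (-6*x) + 7 = 1.
Step 4. [(-6*x) + 7 = 1] the outer +7 inverts by subtracting 7 ⇒ sub: -6*x = -6.
Step 5. [-6*x = -6] leading coefficient -6: divide by -6, so div: x = 1.

Answer: x ∈ {1}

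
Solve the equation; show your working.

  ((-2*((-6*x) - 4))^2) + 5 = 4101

Step 1. [((-2*((-6*x) - 4))^2) + 5 = 4101] the outer +5 inverts by subtracting 5, so sub: (-2*((-6*x) - 4))^2 = 4096.
Step 2. [(-2*((-6*x) - 4))^2 = 4096] √ both sides: 4096 ≥ 0 gives two branches ⇒ sqrt: -2*((-6*x) - 4) = 64 or -64.
Step 3. [-2*((-6*x) - 4) = 64 or -64] leading coefficient -2: divide by -2. So div: (-6*x) - 4 = -32 or 32.
Step 4. [(-6*x) - 4 = -32 or 32] peel the -4: add 4 from each side. So sub: -6*x = -28 or 36.
Step 5. [-6*x = -28 or 36] divide by the outer -6. So div: x = 14/3 or -6.

Answer: x ∈ {-6, 14/3}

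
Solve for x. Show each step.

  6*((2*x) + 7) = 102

Step 1. [6*((2*x) + 7) = 102] 6·(inner) — divide through by 6, so div: (2*x) + 7 = 17.
Step 2. [(2*x) + 7 = 17] peel the +7: subtract 7 from each side, so sub: 2*x = 10.
Step 3. [2*x = 10] LHS = 2·(…); ÷2 both sides, so div: x = 5.

Answer: x ∈ {5}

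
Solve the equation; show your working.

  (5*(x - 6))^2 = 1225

Step 1. [(5*(x - 6))^2 = 1225] LHS squared, RHS 1225 ≥ 0: apply √ (±). So sqrt: 5*(x - 6) = 35 or -35.
Step 2. [5*(x - 6) = 35 or -35] LHS = 5·(…); ÷5 both sides. So div: x - 6 = 7 or -7.
Step 3. [x - 6 = 7 or -7] -6 is outermost — add 6 both sides ⇒ sub: x = 13 or -1.

Answer: x ∈ {-1, 13}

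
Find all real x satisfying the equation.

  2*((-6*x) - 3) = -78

Step 1. [2*((-6*x) - 3) = -78] 2 out front; divide by 2. So div: (-6*x) - 3 = -39.
Step 2. [(-6*x) - 3 = -39] the outer -3 inverts by adding 3, so sub: -6*x = -36.
Step 3. [-6*x = -36] divide by the outer -6 ⇒ div: x = 6.

Answer: x ∈ {6}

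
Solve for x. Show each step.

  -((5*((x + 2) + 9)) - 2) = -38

Step 1. [-((5*((x + 2) + 9)) - 2) = -38] flip signs both sides ⇒ neg: (5*((x + 2) + 9)) - 2 = 38.
Step 2. [(5*((x + 2) + 9)) - 2 = 38] the outer -2 inverts by adding 2. So sub: 5*((x + 2) + 9) = 40.
Step 3. [5*((x + 2) + 9) = 40] LHS = 5·(…); ÷5 both sides ⇒ div: (x + 2) + 9 = 8.
Step 4. [(x + 2) + 9 = 8] peel the +9: subtract 9 from each side, so sub: x + 2 = -1.
Step 5. [x + 2 = -1] +2 is outermost — subtract 2 both sides. So sub: x = -3.

Answer: x ∈ {-3}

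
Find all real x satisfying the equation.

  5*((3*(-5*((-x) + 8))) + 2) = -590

Step 1. [5*((3*(-5*((-x) + 8))) + 2) = -590] leading coefficient 5: divide by 5, so div: (3*(-5*((-x) + 8))) + 2 = -118.
Step 2. [(3*(-5*((-x) + 8))) + 2 = -118] the outer +2 inverts by subtracting 2 ⇒ sub: 3*(-5*((-x) + 8)) = -120.
Step 3. [3*(-5*((-x) + 8)) = -120] LHS = 3·(…); ÷3 both sides. So div: -5*((-x) + 8) = -40.
Step 4. [-5*((-x) + 8) = -40] leading coefficient -5: divide by -5, so div: (-x) + 8 = 8.
Step 5. [(-x) + 8 = 8] +8 is outermost — subtract 8 both sides ⇒ sub: -x = 0.
Step 6. [-x = 0] leading − — multiply by −1. So neg: x = 0.

Answer: x ∈ {0}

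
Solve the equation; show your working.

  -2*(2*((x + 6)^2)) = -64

Step 1. [-2*(2*((x + 6)^2)) = -64] LHS = -2·(…); ÷-2 both sides, so div: 2*((x + 6)^2) = 32.
Step 2. [2*((x + 6)^2) = 32] 2·(inner) — divide through by 2. So div: (x + 6)^2 = 16.
Step 3. [(x + 6)^2 = 16] LHS squared, RHS 16 ≥ 0: apply √ (±) ⇒ sqrt: x + 6 = 4 or -4.
Step 4. [x + 6 = 4 or -4] subtract 6: x sits inside (… + 6) ⇒ sub: x = -2 or -10.

Answer: x ∈ {-10, -2}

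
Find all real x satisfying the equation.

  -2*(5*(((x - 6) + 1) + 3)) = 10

Step 1. [-2*(5*(((x - 6) + 1) + 3)) = 10] -2 out front; divide by -2 ⇒ div: 5*(((x - 6) + 1) + 3) = -5.
Step 2. [5*(((x - 6) + 1) + 3) = -5] LHS = 5·(…); ÷5 both sides. So div: ((x - 6) + 1) + 3 = -1.
Step 3. [((x - 6) + 1) + 3 = -1] 3 comes off first (subtract 3). So sub: (x - 6) + 1 = -4.
Step 4. [(x - 6) + 1 = -4] +1 is outermost — subtract 1 both sides. So sub: x - 6 = -5.
Step 5. [x - 6 = -5] peel the -6: add 6 from each side. So sub: x = 1.

Answer: x ∈ {1}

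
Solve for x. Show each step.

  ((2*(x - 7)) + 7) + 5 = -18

Step 1. [((2*(x - 7)) + 7) + 5 = -18] subtract 5: x sits inside (… + 5), so sub: (2*(x - 7)) + 7 = -23.
Step 2. [(2*(x - 7)) + 7 = -23] peel the +7: subtract 7 from each side, so sub: 2*(x - 7) = -30.
Step 3. [2*(x - 7) = -30] 2 out front; divide by 2, so div: x - 7 = -15.
Step 4. [x - 7 = -15] -7 is outermost — add 7 both sides. So sub: x = -8.

Answer: x ∈ {-8}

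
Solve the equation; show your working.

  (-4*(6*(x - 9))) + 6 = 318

Step 1. [(-4*(6*(x - 9))) + 6 = 318] the outer +6 inverts by subtracting 6 ⇒ sub: -4*(6*(x - 9)) = 312.
Step 2. [-4*(6*(x - 9)) = 312] divide by the outer -4. So div: 6*(x - 9) = -78.
Step 3. [6*(x - 9) = -78] 6 out front; divide by 6 ⇒ div: x - 9 = -13.
Step 4. [x - 9 = -13] 9 comes off first (add 9), so sub: x = -4.

Answer: x ∈ {-4}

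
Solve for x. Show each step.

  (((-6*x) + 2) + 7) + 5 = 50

Step 1. [(((-6*x) + 2) + 7) + 5 = 50] the outer +5 inverts by subtracting 5. So sub: ((-6*x) + 2) + 7 = 45.
Step 2. [((-6*x) + 2) + 7 = 45] the outer +7 inverts by subtracting 7, so sub: (-6*x) + 2 = 38.
Step 3. [(-6*x) + 2 = 38] peel the +2: subtract 2 from each side, so sub: -6*x = 36.
Step 4. [-6*x = 36] -6·(inner) — divide through by -6, so div: x = -6.

Answer: x ∈ {-6}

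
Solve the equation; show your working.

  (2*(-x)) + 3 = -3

Step 1. [(2*(-x)) + 3 = -3] +3 is outermost — subtract 3 both sides ⇒ sub: 2*(-x) = -6.
Step 2. [2*(-x) = -6] 2 out front; divide by 2 ⇒ div: -x = -3.
Step 3. [-x = -3] leading − — multiply by −1. So neg: x = 3.

Answer: x ∈ {3}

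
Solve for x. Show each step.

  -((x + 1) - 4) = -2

Step 1. [-((x + 1) - 4) = -2] LHS negated; negate both sides ⇒ neg: (x + 1) - 4 = 2.
Step 2. [(x + 1) - 4 = 2] peel the -4: add 4 from each side ⇒ sub: x + 1 = 6.
Step 3. [x + 1 = 6] the outer +1 inverts by subtracting 1, so sub: x = 5.

Answer: x ∈ {5}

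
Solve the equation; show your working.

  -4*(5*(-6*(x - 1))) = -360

Step 1. [-4*(5*(-6*(x - 1))) = -360] leading coefficient -4: divide by -4. So div: 5*(-6*(x - 1)) = 90.
Step 2. [5*(-6*(x - 1)) = 90] leading coefficient 5: divide by 5, so div: -6*(x - 1) = 18.
Step 3. [-6*(x - 1) = 18] -6 out front; divide by -6. So div: x - 1 = -3.
Step 4. [x - 1 = -3] -1 is outermost — add 1 both sides. So sub: x = -2.

Answer: x ∈ {-2}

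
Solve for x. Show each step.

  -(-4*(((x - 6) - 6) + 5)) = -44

Step 1. [-(-4*(((x - 6) - 6) + 5)) = -44] flip signs both sides. So neg: -4*(((x - 6) - 6) + 5) = 44.
Step 2. [-4*(((x - 6) - 6) + 5) = 44] LHS = -4·(…); ÷-4 both sides, so div: ((x - 6) - 6) + 5 = -11.
Step 3. [((x - 6) - 6) + 5 = -11] +5 is outermost — subtract 5 both sides ⇒ sub: (x - 6) - 6 = -16.
Step 4. [(x - 6) - 6 = -16] the outer -6 inverts by adding 6 ⇒ sub: x - 6 = -10.
Step 5. [x - 6 = -10] peel the -6: add 6 from each side. So sub: x = -4.

Answer: x ∈ {-4}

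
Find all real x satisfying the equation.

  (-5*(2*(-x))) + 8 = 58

Step 1. [(-5*(2*(-x))) + 8 = 58] subtract 8: x sits inside (… + 8). So sub: -5*(2*(-x)) = 50.
Step 2. [-5*(2*(-x)) = 50] -5·(inner) — divide through by -5. So div: 2*(-x) = -10.
Step 3. [2*(-x) = -10] divide by the outer 2, so div: -x = -5.
Step 4. [-x = -5] LHS negated; negate both sides, so neg: x = 5.

Answer: x ∈ {5}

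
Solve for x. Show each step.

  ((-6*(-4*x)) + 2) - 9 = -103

Step 1. [((-6*(-4*x)) + 2) - 9 = -103] add 9: x sits inside (… - 9). So sub: (-6*(-4*x)) + 2 = -94.
Step 2. [(-6*(-4*x)) + 2 = -94] the outer +2 inverts by subtracting 2 ⇒ sub: -6*(-4*x) = -96.
Step 3. [-6*(-4*x) = -96] -6·(inner) — divide through by -6. So div: -4*x = 16.
Step 4. [-4*x = 16] leading coefficient -4: divide by -4 ⇒ div: x = -4.

Answer: x ∈ {-4}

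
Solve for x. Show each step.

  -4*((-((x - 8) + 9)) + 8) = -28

Step 1. [-4*((-((x - 8) + 9)) + 8) = -28] LHS = -4·(…); ÷-4 both sides. So div: (-((x - 8) + 9)) + 8 = 7.
Step 2. [(-((x - 8) + 9)) + 8 = 7] subtract 8: x sits inside (… + 8) ⇒ sub: -((x - 8) + 9) = -1.
Step 3. [-((x - 8) + 9) = -1] leading − — multiply by −1. So neg: (x - 8) + 9 = 1.
Step 4. [(x - 8) + 9 = 1] +9 is outermost — subtract 9 both sides. So sub: x - 8 = -8.
Step 5. [x - 8 = -8] peel the -8: add 8 from each side, so sub: x = 0.

Answer: x ∈ {0}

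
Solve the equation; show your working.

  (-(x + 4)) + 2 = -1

Step 1. [(-(x + 4)) + 2 = -1] peel the +2: subtract 2 from each side. So sub: -(x + 4) = -3.
Step 2. [-(x + 4) = -3] LHS negated; negate both sides. So neg: x + 4 = 3.
Step 3. [x + 4 = 3] 4 comes off first (subtract 4) ⇒ sub: x = -1.

Answer: x ∈ {-1}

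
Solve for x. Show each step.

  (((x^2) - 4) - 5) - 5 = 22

Step 1. [(((x^2) - 4) - 5) - 5 = 22] 5 comes off first (add 5) ⇒ sub: ((x^2) - 4) - 5 = 27.
Step 2. [((x^2) - 4) - 5 = 27] 5 comes off first (add 5) ⇒ sub: (x^2) - 4 = 32.
Step 3. [(x^2) - 4 = 32] -4 is outermost — add 4 both sides. So sub: x^2 = 36.
Step 4. [x^2 = 36] 36 ≥ 0, LHS is (·)² — take ±√ ⇒ sqrt: x = 6 or -6.

Answer: x ∈ {-6, 6}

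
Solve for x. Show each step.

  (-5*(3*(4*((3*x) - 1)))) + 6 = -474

Step 1. [(-5*(3*(4*((3*x) - 1)))) + 6 = -474] peel the +6: subtract 6 from each side. So sub: -5*(3*(4*((3*x) - 1))) = -480.
Step 2. [-5*(3*(4*((3*x) - 1))) = -480] -5·(inner) — divide through by -5, so div: 3*(4*((3*x) - 1)) = 96.
Step 3. [3*(4*((3*x) - 1)) = 96] LHS = 3·(…); ÷3 both sides, so div: 4*((3*x) - 1) = 32.
Step 4. [4*((3*x) - 1) = 32] leading coefficient 4: divide by 4, so div: (3*x) - 1 = 8.
Step 5. [(3*x) - 1 = 8] -1 is outermost — add 1 both sides ⇒ sub: 3*x = 9.
Step 6. [3*x = 9] leading coefficient 3: divide by 3, so div: x = 3.

Answer: x ∈ {3}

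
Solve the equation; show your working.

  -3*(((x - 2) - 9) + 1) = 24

Step 1. [-3*(((x - 2) - 9) + 1) = 24] -3 out front; divide by -3, so div: ((x - 2) - 9) + 1 = -8.
Step 2. [((x - 2) - 9) + 1 = -8] subtract 1: x sits inside (… + 1). So sub: (x - 2) - 9 = -9.
Step 3. [(x - 2) - 9 = -9] 9 comes off first (add 9) ⇒ sub: x - 2 = 0.
Step 4. [x - 2 = 0] 2 comes off first (add 2), so sub: x = 2.

Answer: x ∈ {2}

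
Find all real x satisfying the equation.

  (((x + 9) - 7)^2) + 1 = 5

Step 1. [(((x + 9) - 7)^2) + 1 = 5] subtract 1: x sits inside (… + 1), so sub: ((x + 9) - 7)^2 = 4.
Step 2. [((x + 9) - 7)^2 = 4] 4 ≥ 0, LHS is (·)² — take ±√. So sqrt: (x + 9) - 7 = 2 or -2.
Step 3. [(x + 9) - 7 = 2 or -2] 7 comes off first (add 7). So sub: x + 9 = 9 or 5.
Step 4. [x + 9 = 9 or 5] 9 comes off first (subtract 9). So sub: x = 0 or -4.

Answer: x ∈ {-4, 0}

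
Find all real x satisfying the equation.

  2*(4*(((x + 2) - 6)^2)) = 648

Step 1. [2*(4*(((x + 2) - 6)^2)) = 648] LHS = 2·(…); ÷2 both sides, so div: 4*(((x + 2) - 6)^2) = 324.
Step 2. [4*(((x + 2) - 6)^2) = 324] divide by the outer 4, so div: ((x + 2) - 6)^2 = 81.
Step 3. [((x + 2) - 6)^2 = 81] LHS squared, RHS 81 ≥ 0: apply √ (±), so sqrt: (x + 2) - 6 = 9 or -9.
Step 4. [(x + 2) - 6 = 9 or -9] 6 comes off first (add 6), so sub: x + 2 = 15 or -3.
Step 5. [x + 2 = 15 or -3] peel the +2: subtract 2 from each side. So sub: x = 13 or -5.

Answer: x ∈ {-5, 13}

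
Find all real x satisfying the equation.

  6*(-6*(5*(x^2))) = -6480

Step 1. [6*(-6*(5*(x^2))) = -6480] leading coefficient 6: divide by 6 ⇒ div: -6*(5*(x^2)) = -1080.
Step 2. [-6*(5*(x^2)) = -1080] -6 out front; divide by -6. So div: 5*(x^2) = 180.
Step 3. [5*(x^2) = 180] LHS = 5·(…); ÷5 both sides, so div: x^2 = 36.
Step 4. [x^2 = 36] 36 ≥ 0, LHS is (·)² — take ±√, so sqrt: x = 6 or -6.

Answer: x ∈ {-6, 6}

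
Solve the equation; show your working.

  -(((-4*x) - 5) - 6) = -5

Step 1. [-(((-4*x) - 5) - 6) = -5] leading − — multiply by −1, so neg: ((-4*x) - 5) - 6 = 5.
Step 2. [((-4*x) - 5) - 6 = 5] -6 is outermost — add 6 both sides, so sub: (-4*x) - 5 = 11.
Step 3. [(-4*x) - 5 = 11] 5 comes off first (add 5), so sub: -4*x = 16.
Step 4. [-4*x = 16] leading coefficient -4: divide by -4 ⇒ div: x = -4.

Answer: x ∈ {-4}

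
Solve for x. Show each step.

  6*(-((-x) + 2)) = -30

Step 1. [6*(-((-x) + 2)) = -30] LHS = 6·(…); ÷6 both sides, so div: -((-x) + 2) = -5.
Step 2. [-((-x) + 2) = -5] leading − — multiply by −1 ⇒ neg: (-x) + 2 = 5.
Step 3. [(-x) + 2 = 5] 2 comes off first (subtract 2). So sub: -x = 3.
Step 4. [-x = 3] flip signs both sides ⇒ neg: x = -3.

Answer: x ∈ {-3}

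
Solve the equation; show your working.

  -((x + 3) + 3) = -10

Step 1. [-((x + 3) + 3) = -10] LHS negated; negate both sides. So neg: (x + 3) + 3 = 10.
Step 2. [(x + 3) + 3 = 10] subtract 3: x sits inside (… + 3), so sub: x + 3 = 7.
Step 3. [x + 3 = 7] +3 is outermost — subtract 3 both sides, so sub: x = 4.

Answer: x ∈ {4}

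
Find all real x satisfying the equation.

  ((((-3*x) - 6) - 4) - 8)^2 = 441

Step 1. [((((-3*x) - 6) - 4) - 8)^2 = 441] LHS squared, RHS 441 ≥ 0: apply √ (±) ⇒ sqrt: (((-3*x) - 6) - 4) - 8 = 21 or -21.
Step 2. [(((-3*x) - 6) - 4) - 8 = 21 or -21] -8 is outermost — add 8 both sides. So sub: ((-3*x) - 6) - 4 = 29 or -13.
Step 3. [((-3*x) - 6) - 4 = 29 or -13] add 4: x sits inside (… - 4), so sub: (-3*x) - 6 = 33 or -9.
Step 4. [(-3*x) - 6 = 33 or -9] -3 | LHS and -3 | 33 or -9: pull -3 out, so factor: x + 2 = -11 or 3.
Step 5. [x + 2 = -11 or 3] 2 comes off first (subtract 2). So sub: x = -13 or 1.

Answer: x ∈ {-13, 1}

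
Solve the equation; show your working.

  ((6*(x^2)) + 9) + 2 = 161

Step 1. [((6*(x^2)) + 9) + 2 = 161] 2 comes off first (subtract 2), so sub: (6*(x^2)) + 9 = 159.
Step 2. [(6*(x^2)) + 9 = 159] subtract 9: x sits inside (… + 9) ⇒ sub: 6*(x^2) = 150.
Step 3. [6*(x^2) = 150] 6·(inner) — divide through by 6. So div: x^2 = 25.
Step 4. [x^2 = 25] √ both sides: 25 ≥ 0 gives two branches. So sqrt: x = 5 or -5.

Answer: x ∈ {-5, 5}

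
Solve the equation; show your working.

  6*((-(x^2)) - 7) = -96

Step 1. [6*((-(x^2)) - 7) = -96] leading coefficient 6: divide by 6 ⇒ div: (-(x^2)) - 7 = -16.
Step 2. [(-(x^2)) - 7 = -16] the outer -7 inverts by adding 7, so sub: -(x^2) = -9.
Step 3. [-(x^2) = -9] flip signs both sides, so neg: x^2 = 9.
Step 4. [x^2 = 9] LHS squared, RHS 9 ≥ 0: apply √ (±), so sqrt: x = 3 or -3.

Answer: x ∈ {-3, 3}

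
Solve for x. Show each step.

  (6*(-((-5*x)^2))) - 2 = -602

Step 1. [(6*(-((-5*x)^2))) - 2 = -602] -2 is outermost — add 2 both sides. So sub: 6*(-((-5*x)^2)) = -600.
Step 2. [6*(-((-5*x)^2)) = -600] 6 out front; divide by 6, so div: -((-5*x)^2) = -100.
Step 3. [-((-5*x)^2) = -100] LHS negated; negate both sides, so neg: (-5*x)^2 = 100.
Step 4. [(-5*x)^2 = 100] LHS squared, RHS 100 ≥ 0: apply √ (±) ⇒ sqrt: -5*x = 10 or -10.
Step 5. [-5*x = 10 or -10] divide by the outer -5 ⇒ div: x = -2 or 2.

Answer: x ∈ {-2, 2}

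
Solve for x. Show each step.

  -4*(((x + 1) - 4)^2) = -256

Step 1. [-4*(((x + 1) - 4)^2) = -256] divide by the outer -4. So div: ((x + 1) - 4)^2 = 64.
Step 2. [((x + 1) - 4)^2 = 64] 64 ≥ 0, LHS is (·)² — take ±√, so sqrt: (x + 1) - 4 = 8 or -8.
Step 3. [(x + 1) - 4 = 8 or -8] peel the -4: add 4 from each side, so sub: x + 1 = 12 or -4.
Step 4. [x + 1 = 12 or -4] +1 is outermost — subtract 1 both sides ⇒ sub: x = 11 or -5.

Answer: x ∈ {-5, 11}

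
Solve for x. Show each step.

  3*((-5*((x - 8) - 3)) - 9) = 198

Step 1. [3*((-5*((x - 8) - 3)) - 9) = 198] leading coefficient 3: divide by 3 ⇒ div: (-5*((x - 8) - 3)) - 9 = 66.
Step 2. [(-5*((x - 8) - 3)) - 9 = 66] add 9: x sits inside (… - 9), so sub: -5*((x - 8) - 3) = 75.
Step 3. [-5*((x - 8) - 3) = 75] LHS = -5·(…); ÷-5 both sides, so div: (x - 8) - 3 = -15.
Step 4. [(x - 8) - 3 = -15] peel the -3: add 3 from each side, so sub: x - 8 = -12.
Step 5. [x - 8 = -12] -8 is outermost — add 8 both sides ⇒ sub: x = -4.

Answer: x ∈ {-4}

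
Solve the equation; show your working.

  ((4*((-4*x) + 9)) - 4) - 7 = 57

Step 1. [((4*((-4*x) + 9)) - 4) - 7 = 57] 7 comes off first (add 7). So sub: (4*((-4*x) + 9)) - 4 = 64.
Step 2. [(4*((-4*x) + 9)) - 4 = 64] 4 | LHS and 4 | 64: pull 4 out, so factor: ((-4*x) + 9) - 1 = 16.
Step 3. [((-4*x) + 9) - 1 = 16] the outer -1 inverts by adding 1. So sub: (-4*x) + 9 = 17.
Step 4. [(-4*x) + 9 = 17] +9 is outermost — subtract 9 both sides, so sub: -4*x = 8.
Step 5. [-4*x = 8] -4 out front; divide by -4 ⇒ div: x = -2.

Answer: x ∈ {-2}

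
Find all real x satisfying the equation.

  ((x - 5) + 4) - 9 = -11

Step 1. [((x - 5) + 4) - 9 = -11] add 9: x sits inside (… - 9), so sub: (x - 5) + 4 = -2.
Step 2. [(x - 5) + 4 = -2] the outer +4 inverts by subtracting 4 ⇒ sub: x - 5 = -6.
Step 3. [x - 5 = -6] the outer -5 inverts by adding 5, so sub: x = -1.

Answer: x ∈ {-1}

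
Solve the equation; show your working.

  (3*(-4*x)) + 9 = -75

Step 1. [(3*(-4*x)) + 9 = -75] subtract 9: x sits inside (… + 9), so sub: 3*(-4*x) = -84.
Step 2. [3*(-4*x) = -84] leading coefficient 3: divide by 3 ⇒ div: -4*x = -28.
Step 3. [-4*x = -28] -4·(inner) — divide through by -4. So div: x = 7.

Answer: x ∈ {7}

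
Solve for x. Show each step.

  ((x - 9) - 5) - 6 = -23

Step 1. [((x - 9) - 5) - 6 = -23] 6 comes off first (add 6), so sub: (x - 9) - 5 = -17.
Step 2. [(x - 9) - 5 = -17] -5 is outermost — add 5 both sides. So sub: x - 9 = -12.
Step 3. [x - 9 = -12] peel the -9: add 9 from each side, so sub: x = -3.

Answer: x ∈ {-3}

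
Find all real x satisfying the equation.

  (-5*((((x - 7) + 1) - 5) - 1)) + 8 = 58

Step 1. [(-5*((((x - 7) + 1) - 5) - 1)) + 8 = 58] peel the +8: subtract 8 from each side ⇒ sub: -5*((((x - 7) + 1) - 5) - 1) = 50.
Step 2. [-5*((((x - 7) + 1) - 5) - 1) = 50] divide by the outer -5. So div: (((x - 7) + 1) - 5) - 1 = -10.
Step 3. [(((x - 7) + 1) - 5) - 1 = -10] the outer -1 inverts by adding 1 ⇒ sub: ((x - 7) + 1) - 5 = -9.
Step 4. [((x - 7) + 1) - 5 = -9] peel the -5: add 5 from each side, so sub: (x - 7) + 1 = -4.
Step 5. [(x - 7) + 1 = -4] 1 comes off first (subtract 1), so sub: x - 7 = -5.
Step 6. [x - 7 = -5] add 7: x sits inside (… - 7) ⇒ sub: x = 2.

Answer: x ∈ {2}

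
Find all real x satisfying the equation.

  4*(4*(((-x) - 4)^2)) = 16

Step 1. [4*(4*(((-x) - 4)^2)) = 16] LHS = 4·(…); ÷4 both sides. So div: 4*(((-x) - 4)^2) = 4.
Step 2. [4*(((-x) - 4)^2) = 4] 4 out front; divide by 4. So div: ((-x) - 4)^2 = 1.
Step 3. [((-x) - 4)^2 = 1] 1 ≥ 0, LHS is (·)² — take ±√, so sqrt: (-x) - 4 = 1 or -1.
Step 4. [(-x) - 4 = 1 or -1] 4 comes off first (add 4), so sub: -x = 5 or 3.
Step 5. [-x = 5 or 3] leading − — multiply by −1. So neg: x = -5 or -3.

Answer: x ∈ {-5, -3}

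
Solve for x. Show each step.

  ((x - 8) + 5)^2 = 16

Step 1. [((x - 8) + 5)^2 = 16] 16 ≥ 0, LHS is (·)² — take ±√, so sqrt: (x - 8) + 5 = 4 or -4.
Step 2. [(x - 8) + 5 = 4 or -4] +5 is outermost — subtract 5 both sides, so sub: x - 8 = -1 or -9.
Step 3. [x - 8 = -1 or -9] add 8: x sits inside (… - 8), so sub: x = 7 or -1.

Answer: x ∈ {-1, 7}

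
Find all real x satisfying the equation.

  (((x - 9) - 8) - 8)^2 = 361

Step 1. [(((x - 9) - 8) - 8)^2 = 361] LHS squared, RHS 361 ≥ 0: apply √ (±), so sqrt: ((x - 9) - 8) - 8 = 19 or -19.
Step 2. [((x - 9) - 8) - 8 = 19 or -19] 8 comes off first (add 8) ⇒ sub: (x - 9) - 8 = 27 or -11.
Step 3. [(x - 9) - 8 = 27 or -11] -8 is outermost — add 8 both sides. So sub: x - 9 = 35 or -3.
Step 4. [x - 9 = 35 or -3] -9 is outermost — add 9 both sides ⇒ sub: x = 44 or 6.

Answer: x ∈ {6, 44}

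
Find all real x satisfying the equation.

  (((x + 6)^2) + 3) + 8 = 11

Step 1. [(((x + 6)^2) + 3) + 8 = 11] the outer +8 inverts by subtracting 8 ⇒ sub: ((x + 6)^2) + 3 = 3.
Step 2. [((x + 6)^2) + 3 = 3] peel the +3: subtract 3 from each side, so sub: (x + 6)^2 = 0.
Step 3. [(x + 6)^2 = 0] LHS squared, RHS 0 ≥ 0: apply √ (±). So sqrt: x + 6 = 0.
Step 4. [x + 6 = 0] subtract 6: x sits inside (… + 6). So sub: x = -6.

Answer: x ∈ {-6}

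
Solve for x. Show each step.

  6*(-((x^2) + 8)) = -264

Step 1. [6*(-((x^2) + 8)) = -264] leading coefficient 6: divide by 6. So div: -((x^2) + 8) = -44.
Step 2. [-((x^2) + 8) = -44] LHS negated; negate both sides. So neg: (x^2) + 8 = 44.
Step 3. [(x^2) + 8 = 44] the outer +8 inverts by subtracting 8, so sub: x^2 = 36.
Step 4. [x^2 = 36] 36 ≥ 0, LHS is (·)² — take ±√. So sqrt: x = 6 or -6.

Answer: x ∈ {-6, 6}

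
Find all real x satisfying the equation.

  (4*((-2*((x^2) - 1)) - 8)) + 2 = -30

Step 1. [(4*((-2*((x^2) - 1)) - 8)) + 2 = -30] subtract 2: x sits inside (… + 2) ⇒ sub: 4*((-2*((x^2) - 1)) - 8) = -32.
Step 2. [4*((-2*((x^2) - 1)) - 8) = -32] 4·(inner) — divide through by 4 ⇒ div: (-2*((x^2) - 1)) - 8 = -8.
Step 3. [(-2*((x^2) - 1)) - 8 = -8] add 8: x sits inside (… - 8), so sub: -2*((x^2) - 1) = 0.
Step 4. [-2*((x^2) - 1) = 0] divide by the outer -2. So div: (x^2) - 1 = 0.
Step 5. [(x^2) - 1 = 0] 1 comes off first (add 1) ⇒ sub: x^2 = 1.
Step 6. [x^2 = 1] √ both sides: 1 ≥ 0 gives two branches ⇒ sqrt: x = 1 or -1.

Answer: x ∈ {-1, 1}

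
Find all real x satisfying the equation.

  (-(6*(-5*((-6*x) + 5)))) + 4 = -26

Step 1. [(-(6*(-5*((-6*x) + 5)))) + 4 = -26] +4 is outermost — subtract 4 both sides. So sub: -(6*(-5*((-6*x) + 5))) = -30.
Step 2. [-(6*(-5*((-6*x) + 5))) = -30] LHS negated; negate both sides. So neg: 6*(-5*((-6*x) + 5)) = 30.
Step 3. [6*(-5*((-6*x) + 5)) = 30] 6·(inner) — divide through by 6 ⇒ div: -5*((-6*x) + 5) = 5.
Step 4. [-5*((-6*x) + 5) = 5] leading coefficient -5: divide by -5. So div: (-6*x) + 5 = -1.
Step 5. [(-6*x) + 5 = -1] the outer +5 inverts by subtracting 5. So sub: -6*x = -6.
Step 6. [-6*x = -6] leading coefficient -6: divide by -6. So div: x = 1.

Answer: x ∈ {1}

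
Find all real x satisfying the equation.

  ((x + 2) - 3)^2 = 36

Step 1. [((x + 2) - 3)^2 = 36] 36 ≥ 0, LHS is (·)² — take ±√, so sqrt: (x + 2) - 3 = 6 or -6.
Step 2. [(x + 2) - 3 = 6 or -6] 3 comes off first (add 3), so sub: x + 2 = 9 or -3.
Step 3. [x + 2 = 9 or -3] subtract 2: x sits inside (… + 2). So sub: x = 7 or -5.

Answer: x ∈ {-5, 7}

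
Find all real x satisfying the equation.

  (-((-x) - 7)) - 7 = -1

Step 1. [(-((-x) - 7)) - 7 = -1] -7 is outermost — add 7 both sides ⇒ sub: -((-x) - 7) = 6.
Step 2. [-((-x) - 7) = 6] flip signs both sides, so neg: (-x) - 7 = -6.
Step 3. [(-x) - 7 = -6] 7 comes off first (add 7) ⇒ sub: -x = 1.
Step 4. [-x = 1] flip signs both sides, so neg: x = -1.

Answer: x ∈ {-1}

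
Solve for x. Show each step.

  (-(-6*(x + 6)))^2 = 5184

Step 1. [(-(-6*(x + 6)))^2 = 5184] LHS squared, RHS 5184 ≥ 0: apply √ (±). So sqrt: -(-6*(x + 6)) = 72 or -72.
Step 2. [-(-6*(x + 6)) = 72 or -72] leading − — multiply by −1, so neg: -6*(x + 6) = -72 or 72.
Step 3. [-6*(x + 6) = -72 or 72] -6 out front; divide by -6 ⇒ div: x + 6 = 12 or -12.
Step 4. [x + 6 = 12 or -12] subtract 6: x sits inside (… + 6), so sub: x = 6 or -18.

Answer: x ∈ {-18, 6}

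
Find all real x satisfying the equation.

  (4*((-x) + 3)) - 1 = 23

Step 1. [(4*((-x) + 3)) - 1 = 23] add 1: x sits inside (… - 1) ⇒ sub: 4*((-x) + 3) = 24.
Step 2. [4*((-x) + 3) = 24] divide by the outer 4, so div: (-x) + 3 = 6.
Step 3. [(-x) + 3 = 6] subtract 3: x sits inside (… + 3), so sub: -x = 3.
Step 4. [-x = 3] flip signs both sides ⇒ neg: x = -3.

Answer: x ∈ {-3}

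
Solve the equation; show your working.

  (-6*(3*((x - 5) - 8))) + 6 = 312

Step 1. [(-6*(3*((x - 5) - 8))) + 6 = 312] common factor -6 (LHS and 312) — divide through ⇒ factor: (3*((x - 5) - 8)) - 1 = -52.
Step 2. [(3*((x - 5) - 8)) - 1 = -52] peel the -1: add 1 from each side, so sub: 3*((x - 5) - 8) = -51.
Step 3. [3*((x - 5) - 8) = -51] leading coefficient 3: divide by 3, so div: (x - 5) - 8 = -17.
Step 4. [(x - 5) - 8 = -17] 8 comes off first (add 8) ⇒ sub: x - 5 = -9.
Step 5. [x - 5 = -9] peel the -5: add 5 from each side ⇒ sub: x = -4.

Answer: x ∈ {-4}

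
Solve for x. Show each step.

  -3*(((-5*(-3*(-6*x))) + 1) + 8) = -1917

Step 1. [-3*(((-5*(-3*(-6*x))) + 1) + 8) = -1917] LHS = -3·(…); ÷-3 both sides ⇒ div: ((-5*(-3*(-6*x))) + 1) + 8 = 639.
Step 2. [((-5*(-3*(-6*x))) + 1) + 8 = 639] peel the +8: subtract 8 from each side ⇒ sub: (-5*(-3*(-6*x))) + 1 = 631.
Step 3. [(-5*(-3*(-6*x))) + 1 = 631] subtract 1: x sits inside (… + 1). So sub: -5*(-3*(-6*x)) = 630.
Step 4. [-5*(-3*(-6*x)) = 630] leading coefficient -5: divide by -5, so div: -3*(-6*x) = -126.
Step 5. [-3*(-6*x) = -126] LHS = -3·(…); ÷-3 both sides, so div: -6*x = 42.
Step 6. [-6*x = 42] -6 out front; divide by -6, so div: x = -7.

Answer: x ∈ {-7}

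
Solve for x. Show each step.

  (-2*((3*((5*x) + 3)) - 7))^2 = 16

Step 1. [(-2*((3*((5*x) + 3)) - 7))^2 = 16] LHS squared, RHS 16 ≥ 0: apply √ (±). So sqrt: -2*((3*((5*x) + 3)) - 7) = 4 or -4.
Step 2. [-2*((3*((5*x) + 3)) - 7) = 4 or -4] -2·(inner) — divide through by -2. So div: (3*((5*x) + 3)) - 7 = -2 or 2.
Step 3. [(3*((5*x) + 3)) - 7 = -2 or 2] 7 comes off first (add 7) ⇒ sub: 3*((5*x) + 3) = 5 or 9.
Step 4. [3*((5*x) + 3) = 5 or 9] leading coefficient 3: divide by 3 ⇒ div: (5*x) + 3 = 5/3 or 3.
Step 5. [(5*x) + 3 = 5/3 or 3] +3 is outermost — subtract 3 both sides, so sub: 5*x = -4/3 or 0.
Step 6. [5*x = -4/3 or 0] 5 out front; divide by 5 ⇒ div: x = -4/15 or 0.

Answer: x ∈ {-4/15, 0}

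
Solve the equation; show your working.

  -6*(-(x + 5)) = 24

Step 1. [-6*(-(x + 5)) = 24] leading coefficient -6: divide by -6, so div: -(x + 5) = -4.
Step 2. [-(x + 5) = -4] leading − — multiply by −1, so neg: x + 5 = 4.
Step 3. [x + 5 = 4] the outer +5 inverts by subtracting 5. So sub: x = -1.

Answer: x ∈ {-1}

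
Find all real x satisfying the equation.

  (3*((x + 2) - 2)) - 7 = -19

Step 1. [(3*((x + 2) - 2)) - 7 = -19] add 7: x sits inside (… - 7). So sub: 3*((x + 2) - 2) = -12.
Step 2. [3*((x + 2) - 2) = -12] divide by the outer 3, so div: (x + 2) - 2 = -4.
Step 3. [(x + 2) - 2 = -4] the outer -2 inverts by adding 2 ⇒ sub: x + 2 = -2.
Step 4. [x + 2 = -2] 2 comes off first (subtract 2), so sub: x = -4.

Answer: x ∈ {-4}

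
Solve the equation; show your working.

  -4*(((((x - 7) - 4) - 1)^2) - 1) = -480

Step 1. [-4*(((((x - 7) - 4) - 1)^2) - 1) = -480] LHS = -4·(…); ÷-4 both sides. So div: ((((x - 7) - 4) - 1)^2) - 1 = 120.
Step 2. [((((x - 7) - 4) - 1)^2) - 1 = 120] add 1: x sits inside (… - 1), so sub: (((x - 7) - 4) - 1)^2 = 121.
Step 3. [(((x - 7) - 4) - 1)^2 = 121] LHS squared, RHS 121 ≥ 0: apply √ (±) ⇒ sqrt: ((x - 7) - 4) - 1 = 11 or -11.
Step 4. [((x - 7) - 4) - 1 = 11 or -11] add 1: x sits inside (… - 1). So sub: (x - 7) - 4 = 12 or -10.
Step 5. [(x - 7) - 4 = 12 or -10] -4 is outermost — add 4 both sides, so sub: x - 7 = 16 or -6.
Step 6. [x - 7 = 16 or -6] peel the -7: add 7 from each side. So sub: x = 23 or 1.

Answer: x ∈ {1, 23}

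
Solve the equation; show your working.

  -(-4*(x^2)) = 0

Step 1. [-(-4*(x^2)) = 0] LHS negated; negate both sides, so neg: -4*(x^2) = 0.
Step 2. [-4*(x^2) = 0] divide by the outer -4 ⇒ div: x^2 = 0.
Step 3. [x^2 = 0] LHS squared, RHS 0 ≥ 0: apply √ (±), so sqrt: x = 0.

Answer: x ∈ {0}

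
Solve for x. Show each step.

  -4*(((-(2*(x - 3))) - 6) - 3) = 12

Step 1. [-4*(((-(2*(x - 3))) - 6) - 3) = 12] leading coefficient -4: divide by -4, so div: ((-(2*(x - 3))) - 6) - 3 = -3.
Step 2. [((-(2*(x - 3))) - 6) - 3 = -3] peel the -3: add 3 from each side, so sub: (-(2*(x - 3))) - 6 = 0.
Step 3. [(-(2*(x - 3))) - 6 = 0] -6 is outermost — add 6 both sides ⇒ sub: -(2*(x - 3)) = 6.
Step 4. [-(2*(x - 3)) = 6] LHS negated; negate both sides ⇒ neg: 2*(x - 3) = -6.
Step 5. [2*(x - 3) = -6] divide by the outer 2 ⇒ div: x - 3 = -3.
Step 6. [x - 3 = -3] peel the -3: add 3 from each side, so sub: x = 0.

Answer: x ∈ {0}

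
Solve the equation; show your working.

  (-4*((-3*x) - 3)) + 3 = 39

Step 1. [(-4*((-3*x) - 3)) + 3 = 39] +3 is outermost — subtract 3 both sides, so sub: -4*((-3*x) - 3) = 36.
Step 2. [-4*((-3*x) - 3) = 36] leading coefficient -4: divide by -4. So div: (-3*x) - 3 = -9.
Step 3. [(-3*x) - 3 = -9] peel the -3: add 3 from each side, so sub: -3*x = -6.
Step 4. [-3*x = -6] -3·(inner) — divide through by -3. So div: x = 2.

Answer: x ∈ {2}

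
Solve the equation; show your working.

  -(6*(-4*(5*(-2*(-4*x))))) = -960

Step 1. [-(6*(-4*(5*(-2*(-4*x))))) = -960] leading − — multiply by −1 ⇒ neg: 6*(-4*(5*(-2*(-4*x)))) = 960.
Step 2. [6*(-4*(5*(-2*(-4*x)))) = 960] leading coefficient 6: divide by 6, so div: -4*(5*(-2*(-4*x))) = 160.
Step 3. [-4*(5*(-2*(-4*x))) = 160] divide by the outer -4. So div: 5*(-2*(-4*x)) = -40.
Step 4. [5*(-2*(-4*x)) = -40] LHS = 5·(…); ÷5 both sides ⇒ div: -2*(-4*x) = -8.
Step 5. [-2*(-4*x) = -8] -2·(inner) — divide through by -2. So div: -4*x = 4.
Step 6. [-4*x = 4] divide by the outer -4 ⇒ div: x = -1.

Answer: x ∈ {-1}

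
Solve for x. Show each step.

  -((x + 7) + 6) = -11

Step 1. [-((x + 7) + 6) = -11] flip signs both sides. So neg: (x + 7) + 6 = 11.
Step 2. [(x + 7) + 6 = 11] the outer +6 inverts by subtracting 6 ⇒ sub: x + 7 = 5.
Step 3. [x + 7 = 5] peel the +7: subtract 7 from each side. So sub: x = -2.

Answer: x ∈ {-2}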